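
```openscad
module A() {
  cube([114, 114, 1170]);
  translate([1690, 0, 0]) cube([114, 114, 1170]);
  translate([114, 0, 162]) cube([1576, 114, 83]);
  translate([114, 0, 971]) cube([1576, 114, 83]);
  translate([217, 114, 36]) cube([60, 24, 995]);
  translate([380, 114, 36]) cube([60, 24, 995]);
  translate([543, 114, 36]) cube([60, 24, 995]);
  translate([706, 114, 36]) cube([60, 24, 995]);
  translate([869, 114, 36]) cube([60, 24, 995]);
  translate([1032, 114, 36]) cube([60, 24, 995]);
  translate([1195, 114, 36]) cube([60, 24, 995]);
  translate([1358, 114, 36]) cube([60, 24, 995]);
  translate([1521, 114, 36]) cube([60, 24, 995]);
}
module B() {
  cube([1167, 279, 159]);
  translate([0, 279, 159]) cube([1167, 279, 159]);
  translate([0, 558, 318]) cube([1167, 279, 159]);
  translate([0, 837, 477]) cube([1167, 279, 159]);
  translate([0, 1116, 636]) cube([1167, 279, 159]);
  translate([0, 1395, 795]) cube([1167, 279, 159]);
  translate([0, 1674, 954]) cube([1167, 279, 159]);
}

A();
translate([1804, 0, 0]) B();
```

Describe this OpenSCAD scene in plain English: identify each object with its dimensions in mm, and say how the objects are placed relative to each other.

A is a fence section. Two 114×114 mm posts, 1170 mm tall, stand on the floor with a clear span of 1576 mm between their inner faces. Two horizontal rails of 114×83 mm section span the gap between the posts with their undersides at z = 162 mm and z = 971 mm, flush with the posts' −y face. 9 pickets, each 60 mm wide, 24 mm thick and 995 mm tall, are fixed to the +y face of the rails with their bottoms at z = 36 mm, evenly spaced across the span with equal gaps (rounded down to the nearest mm) at the −x end and between each pair — any rounding remainder accumulates at the +x end.

B is a straight staircase of 7 solid steps. Each step is 1167 mm wide (x), 279 mm deep (y, the going) and 159 mm tall (the rise). The first step rests on the floor; each subsequent step sits one going further in +y and one rise higher in +z, directly behind and above the previous step with no overlap.

The staircase is against the fence section's +x side, with their −y faces flush.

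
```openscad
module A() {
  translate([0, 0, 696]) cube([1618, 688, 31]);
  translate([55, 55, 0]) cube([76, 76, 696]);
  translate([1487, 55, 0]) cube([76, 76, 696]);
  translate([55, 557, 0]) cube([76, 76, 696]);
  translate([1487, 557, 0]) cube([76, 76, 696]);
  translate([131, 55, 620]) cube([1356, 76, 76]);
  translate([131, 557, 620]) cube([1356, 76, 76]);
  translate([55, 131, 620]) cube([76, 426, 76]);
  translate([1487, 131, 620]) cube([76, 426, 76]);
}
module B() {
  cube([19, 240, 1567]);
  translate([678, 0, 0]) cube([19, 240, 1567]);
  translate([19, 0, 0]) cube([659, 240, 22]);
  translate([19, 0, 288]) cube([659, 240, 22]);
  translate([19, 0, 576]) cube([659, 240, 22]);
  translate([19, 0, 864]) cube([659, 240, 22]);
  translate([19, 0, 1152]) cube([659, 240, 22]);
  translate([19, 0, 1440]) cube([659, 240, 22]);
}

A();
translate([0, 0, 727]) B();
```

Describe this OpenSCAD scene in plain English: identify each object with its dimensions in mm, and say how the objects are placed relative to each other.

A is a table: top 1618 mm (x) × 688 mm (y), 31 mm thick, upper face at z = 727 mm, on four 76×76 mm square legs, each inset 55 mm from the nearest pair of top edges, running from z = 0 to the bottom of the top. Four apron rails, 76 mm thick and 76 mm tall, run between adjacent legs with their top edges flush with the underside of the top and their outer faces flush with the legs' outer faces.

B is a bookshelf 697 mm wide overall, 240 mm deep and 1567 mm tall. The two sides are 19 mm thick vertical panels. 6 horizontal shelves of 22 mm thickness span between the inner faces of the sides; the lowest shelf sits on the floor and shelves are stacked with a clear vertical gap of 266 mm between each pair.

The bookshelf is on top of the table.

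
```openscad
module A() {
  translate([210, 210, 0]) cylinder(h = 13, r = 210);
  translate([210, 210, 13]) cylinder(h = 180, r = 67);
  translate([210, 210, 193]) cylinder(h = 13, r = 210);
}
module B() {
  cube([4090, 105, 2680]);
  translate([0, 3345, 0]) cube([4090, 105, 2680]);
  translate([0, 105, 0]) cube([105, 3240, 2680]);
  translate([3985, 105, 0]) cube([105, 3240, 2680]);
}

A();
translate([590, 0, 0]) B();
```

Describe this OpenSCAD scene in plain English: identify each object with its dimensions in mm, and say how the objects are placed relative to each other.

A is a spool: two coaxial disc flanges of radius 210 mm and thickness 13 mm, joined by a core cylinder of radius 67 mm and height 180 mm. The lower flange rests on z = 0 and the three cylinders share a vertical axis.

B is the wall frame of a small rectangular building: four walls, each 2680 mm tall and 105 mm thick, enclosing a footprint 4090 mm (x) by 3450 mm (y) outside-to-outside, with no floor or roof. The front and back walls (the −y and +y sides) span the full width; the two side walls fit between them.

The house frame is on the floor beside the spool on its +x side.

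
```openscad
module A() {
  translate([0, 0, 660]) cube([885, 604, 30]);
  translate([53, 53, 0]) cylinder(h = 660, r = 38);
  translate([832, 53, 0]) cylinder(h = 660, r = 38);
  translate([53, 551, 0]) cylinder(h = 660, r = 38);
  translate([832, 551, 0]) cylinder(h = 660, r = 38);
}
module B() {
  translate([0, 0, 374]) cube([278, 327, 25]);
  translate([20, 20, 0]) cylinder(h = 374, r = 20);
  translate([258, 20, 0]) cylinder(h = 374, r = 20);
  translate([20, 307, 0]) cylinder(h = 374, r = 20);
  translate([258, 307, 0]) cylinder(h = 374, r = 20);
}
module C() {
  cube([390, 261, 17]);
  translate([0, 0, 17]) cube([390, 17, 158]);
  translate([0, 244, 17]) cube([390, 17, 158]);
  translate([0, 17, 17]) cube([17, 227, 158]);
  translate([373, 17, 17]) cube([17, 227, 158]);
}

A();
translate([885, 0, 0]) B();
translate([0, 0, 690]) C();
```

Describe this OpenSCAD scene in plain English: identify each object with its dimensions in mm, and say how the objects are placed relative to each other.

A is a table: top 885 mm (x) × 604 mm (y), 30 mm thick, upper face at z = 690 mm, on four round legs of 76 mm diameter, each leg's bounding box inset 15 mm from the nearest pair of top edges, running from z = 0 to the bottom of the top.

B is a simple wooden stool: a rectangular seat 278 mm (x) by 327 mm (y), 25 mm thick, top face at z = 399 mm, on four round legs, each 40 mm in diameter. The legs rest on z = 0, each leg's axis is inset half a diameter from the nearest pair of seat edges (so the leg's bounding box is flush with the corner).

C is an open-topped rectangular box: outside dimensions 390×261×175 mm, with a uniform wall and base thickness of 17 mm. The base is a full 390×261 slab on the floor; four walls sit on top of the base. The front and back walls (the −y and +y sides) span the full width; the two side walls fit between them.

The stool is against the table's +x side, with their −y faces flush. The open box is on top of the table.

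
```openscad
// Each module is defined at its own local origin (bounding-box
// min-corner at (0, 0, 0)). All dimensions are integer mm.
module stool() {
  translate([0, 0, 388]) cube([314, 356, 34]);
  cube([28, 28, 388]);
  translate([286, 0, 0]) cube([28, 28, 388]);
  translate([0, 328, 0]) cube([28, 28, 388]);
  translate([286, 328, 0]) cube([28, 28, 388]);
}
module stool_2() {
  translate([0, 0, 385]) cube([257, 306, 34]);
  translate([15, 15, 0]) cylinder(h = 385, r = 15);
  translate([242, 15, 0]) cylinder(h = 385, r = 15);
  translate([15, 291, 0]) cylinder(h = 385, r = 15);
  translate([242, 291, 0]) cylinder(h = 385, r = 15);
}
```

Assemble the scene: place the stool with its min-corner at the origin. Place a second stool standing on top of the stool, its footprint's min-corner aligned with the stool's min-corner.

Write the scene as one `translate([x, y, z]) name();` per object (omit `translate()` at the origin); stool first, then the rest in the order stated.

stool();
translate([0, 0, 422]) stool_2();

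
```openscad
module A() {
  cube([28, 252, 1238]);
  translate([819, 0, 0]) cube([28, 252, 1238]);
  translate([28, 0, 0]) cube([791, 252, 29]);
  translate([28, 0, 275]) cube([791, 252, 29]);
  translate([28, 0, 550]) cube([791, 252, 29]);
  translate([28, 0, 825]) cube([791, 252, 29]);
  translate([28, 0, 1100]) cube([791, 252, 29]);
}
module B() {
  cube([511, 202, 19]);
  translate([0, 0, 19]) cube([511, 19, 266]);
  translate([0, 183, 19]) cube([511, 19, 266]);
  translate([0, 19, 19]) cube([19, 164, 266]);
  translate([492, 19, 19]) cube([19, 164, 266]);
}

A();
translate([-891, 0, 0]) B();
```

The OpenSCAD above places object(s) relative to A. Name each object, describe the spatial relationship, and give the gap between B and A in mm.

A is a bookshelf. B is an open box. The open box is on the floor beside the bookshelf on its −x side. The gap between the open box and the bookshelf is 380 mm.

The open box's nearest face is 380 mm from the bookshelf's −x face.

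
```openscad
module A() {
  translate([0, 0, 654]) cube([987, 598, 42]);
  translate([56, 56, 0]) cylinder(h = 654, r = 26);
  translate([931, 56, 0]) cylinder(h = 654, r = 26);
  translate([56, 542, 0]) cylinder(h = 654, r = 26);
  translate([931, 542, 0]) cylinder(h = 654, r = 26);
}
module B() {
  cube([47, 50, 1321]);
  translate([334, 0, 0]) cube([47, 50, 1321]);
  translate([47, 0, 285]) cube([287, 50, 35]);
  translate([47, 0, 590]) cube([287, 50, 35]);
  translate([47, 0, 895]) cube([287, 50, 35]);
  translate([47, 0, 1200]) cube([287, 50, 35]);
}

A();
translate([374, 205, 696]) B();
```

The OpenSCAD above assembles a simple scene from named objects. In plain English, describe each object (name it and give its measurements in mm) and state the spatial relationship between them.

A is a table with a 987×598 mm rectangular top, 42 mm thick, top surface at z = 696 mm, supported by four round legs of 52 mm diameter, each leg's bounding box inset 30 mm from the nearest pair of top edges, running from the floor.

B is a straight ladder. Two 47×50 mm vertical rails, 1321 mm tall, stand 381 mm apart (outside-to-outside) with their front faces coplanar on the −y side. 4 rungs, each 50 mm deep and 35 mm tall, span between the inner faces of the rails, front faces flush with the rails. The lowest rung's underside is at z = 285 mm and rungs are spaced 305 mm apart (underside to underside).

The ladder is on top of the table.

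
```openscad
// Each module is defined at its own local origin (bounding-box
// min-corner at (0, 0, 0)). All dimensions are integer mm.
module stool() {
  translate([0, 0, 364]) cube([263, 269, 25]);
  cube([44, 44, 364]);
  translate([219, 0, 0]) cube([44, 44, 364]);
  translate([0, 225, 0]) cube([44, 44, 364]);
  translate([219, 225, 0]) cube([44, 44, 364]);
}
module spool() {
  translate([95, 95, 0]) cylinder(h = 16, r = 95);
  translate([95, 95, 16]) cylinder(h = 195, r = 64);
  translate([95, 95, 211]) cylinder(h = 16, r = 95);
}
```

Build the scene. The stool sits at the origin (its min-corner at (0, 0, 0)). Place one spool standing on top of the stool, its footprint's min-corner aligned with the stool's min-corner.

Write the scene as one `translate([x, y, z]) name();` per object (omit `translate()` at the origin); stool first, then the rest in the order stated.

stool();
translate([0, 0, 389]) spool();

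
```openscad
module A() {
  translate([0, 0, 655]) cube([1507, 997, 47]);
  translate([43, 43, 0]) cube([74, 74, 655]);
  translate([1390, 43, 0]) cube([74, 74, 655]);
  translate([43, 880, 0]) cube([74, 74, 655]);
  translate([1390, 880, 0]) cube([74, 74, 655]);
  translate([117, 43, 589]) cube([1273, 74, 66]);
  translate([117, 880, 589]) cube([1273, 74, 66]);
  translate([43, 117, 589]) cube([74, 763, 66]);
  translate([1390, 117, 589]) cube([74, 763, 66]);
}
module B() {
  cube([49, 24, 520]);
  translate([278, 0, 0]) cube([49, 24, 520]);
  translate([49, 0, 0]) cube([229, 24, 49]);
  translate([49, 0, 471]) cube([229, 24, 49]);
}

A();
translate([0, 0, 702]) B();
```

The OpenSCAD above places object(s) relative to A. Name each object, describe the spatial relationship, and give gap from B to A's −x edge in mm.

A is a table. B is a picture frame. The picture frame is on top of the table. The gap from the picture frame to the table's −x edge is 0 mm.

The picture frame's min-x is at 0; the table's min-x is 0; gap = 0 mm.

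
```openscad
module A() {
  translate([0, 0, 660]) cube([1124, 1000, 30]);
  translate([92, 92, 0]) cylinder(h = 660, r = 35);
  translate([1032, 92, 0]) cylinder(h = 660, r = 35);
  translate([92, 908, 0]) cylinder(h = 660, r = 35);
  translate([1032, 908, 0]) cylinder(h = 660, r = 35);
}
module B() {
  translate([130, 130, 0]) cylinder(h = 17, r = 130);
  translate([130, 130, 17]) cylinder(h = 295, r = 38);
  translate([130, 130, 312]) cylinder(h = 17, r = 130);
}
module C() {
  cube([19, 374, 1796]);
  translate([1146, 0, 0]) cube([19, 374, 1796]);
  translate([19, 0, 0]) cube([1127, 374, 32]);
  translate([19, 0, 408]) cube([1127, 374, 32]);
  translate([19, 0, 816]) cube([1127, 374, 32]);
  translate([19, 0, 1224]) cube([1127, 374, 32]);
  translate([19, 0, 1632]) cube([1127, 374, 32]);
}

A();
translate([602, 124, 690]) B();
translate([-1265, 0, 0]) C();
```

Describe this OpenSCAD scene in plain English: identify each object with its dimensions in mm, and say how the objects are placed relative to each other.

A is a rectangular dining table. The top is 1124×1000×30 mm with its upper surface at z = 690 mm. It stands on four round legs of 70 mm diameter, each leg's bounding box inset 57 mm from the nearest pair of top edges, running from the floor to the underside of the top.

B is a spool: two coaxial disc flanges of radius 130 mm and thickness 17 mm, joined by a core cylinder of radius 38 mm and height 295 mm. The lower flange rests on z = 0 and the three cylinders share a vertical axis.

C is an open bookshelf. Two side panels, each 19 mm thick, 374 mm deep and 1796 mm tall, stand 1165 mm apart (outside-to-outside). Between them sit 5 shelves, each 32 mm thick and 374 mm deep, spanning the full gap between the sides. The bottom shelf rests on the floor (its underside at z = 0) and the clear gap between one shelf's top and the next shelf's underside is 376 mm.

The spool is on top of the table. The bookshelf is on the floor beside the table on its −x side.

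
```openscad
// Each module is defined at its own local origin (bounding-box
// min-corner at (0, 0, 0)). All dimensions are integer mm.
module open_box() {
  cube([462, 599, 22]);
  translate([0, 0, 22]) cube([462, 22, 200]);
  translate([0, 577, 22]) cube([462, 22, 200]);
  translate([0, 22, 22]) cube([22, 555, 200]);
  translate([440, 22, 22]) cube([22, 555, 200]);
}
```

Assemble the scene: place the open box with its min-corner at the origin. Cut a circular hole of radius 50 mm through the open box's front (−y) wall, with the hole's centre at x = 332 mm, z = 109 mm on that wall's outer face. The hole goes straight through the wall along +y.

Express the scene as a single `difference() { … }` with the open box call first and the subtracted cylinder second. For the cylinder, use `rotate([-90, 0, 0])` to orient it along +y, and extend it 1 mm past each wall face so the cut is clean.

difference() {
  open_box();
  translate([332, -1, 109]) rotate([-90, 0, 0]) cylinder(h = 24, r = 50);
}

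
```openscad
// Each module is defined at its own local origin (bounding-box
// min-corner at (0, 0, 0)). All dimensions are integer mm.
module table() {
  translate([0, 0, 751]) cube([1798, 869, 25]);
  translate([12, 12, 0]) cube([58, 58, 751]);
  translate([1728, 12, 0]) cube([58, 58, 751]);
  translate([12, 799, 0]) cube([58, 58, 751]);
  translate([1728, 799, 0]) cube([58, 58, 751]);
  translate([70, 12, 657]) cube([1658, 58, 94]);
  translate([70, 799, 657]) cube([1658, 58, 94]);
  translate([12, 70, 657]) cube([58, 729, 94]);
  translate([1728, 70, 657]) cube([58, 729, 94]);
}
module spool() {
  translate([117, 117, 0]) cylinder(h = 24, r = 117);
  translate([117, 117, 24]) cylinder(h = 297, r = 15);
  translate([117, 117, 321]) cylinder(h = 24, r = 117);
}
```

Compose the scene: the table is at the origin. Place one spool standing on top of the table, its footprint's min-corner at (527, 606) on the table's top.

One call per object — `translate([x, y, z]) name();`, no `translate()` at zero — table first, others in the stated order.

table();
translate([527, 606, 776]) spool();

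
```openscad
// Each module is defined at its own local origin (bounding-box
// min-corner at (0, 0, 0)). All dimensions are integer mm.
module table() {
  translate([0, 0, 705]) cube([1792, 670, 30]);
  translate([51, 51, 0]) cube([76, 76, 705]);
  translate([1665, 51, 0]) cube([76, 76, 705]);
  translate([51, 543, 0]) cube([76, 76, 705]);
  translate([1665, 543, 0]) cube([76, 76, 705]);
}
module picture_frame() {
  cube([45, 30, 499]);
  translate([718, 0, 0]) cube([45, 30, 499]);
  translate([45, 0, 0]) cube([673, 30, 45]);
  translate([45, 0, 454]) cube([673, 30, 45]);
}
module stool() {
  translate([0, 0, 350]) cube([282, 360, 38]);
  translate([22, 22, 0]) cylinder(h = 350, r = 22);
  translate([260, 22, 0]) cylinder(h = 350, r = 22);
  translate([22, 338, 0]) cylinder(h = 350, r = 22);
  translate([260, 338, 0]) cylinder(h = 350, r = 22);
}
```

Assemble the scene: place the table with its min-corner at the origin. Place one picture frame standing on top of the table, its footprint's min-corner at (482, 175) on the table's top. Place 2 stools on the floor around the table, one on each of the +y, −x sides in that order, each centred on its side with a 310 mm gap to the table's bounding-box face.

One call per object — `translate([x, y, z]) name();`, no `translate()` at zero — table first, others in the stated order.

table();
translate([482, 175, 735]) picture_frame();
translate([755, 980, 0]) stool();
translate([-592, 155, 0]) stool();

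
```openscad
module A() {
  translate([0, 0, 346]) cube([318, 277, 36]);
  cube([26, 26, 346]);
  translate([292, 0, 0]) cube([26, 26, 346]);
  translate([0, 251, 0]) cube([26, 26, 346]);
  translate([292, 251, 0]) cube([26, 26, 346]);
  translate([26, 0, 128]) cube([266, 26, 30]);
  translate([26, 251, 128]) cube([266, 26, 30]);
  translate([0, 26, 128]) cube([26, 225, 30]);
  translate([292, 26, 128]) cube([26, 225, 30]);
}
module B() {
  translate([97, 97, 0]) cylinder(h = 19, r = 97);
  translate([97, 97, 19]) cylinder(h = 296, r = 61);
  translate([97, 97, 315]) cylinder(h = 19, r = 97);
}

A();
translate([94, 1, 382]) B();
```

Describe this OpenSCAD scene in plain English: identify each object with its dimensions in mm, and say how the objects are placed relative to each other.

A is a simple wooden stool: a rectangular seat 318 mm (x) by 277 mm (y), 36 mm thick, top face at z = 382 mm, on four square legs, each 26×26 mm in cross-section. The legs rest on z = 0, each flush with a corner of the seat. Four stretchers, 26 mm wide and 30 mm tall, connect adjacent legs with their undersides at z = 128 mm, each running between the inner faces of the legs it joins and aligned with the legs' outer faces on the other axis.

B is a spool: two coaxial disc flanges of radius 97 mm and thickness 19 mm, joined by a core cylinder of radius 61 mm and height 296 mm. The lower flange rests on z = 0 and the three cylinders share a vertical axis.

The spool is on top of the stool.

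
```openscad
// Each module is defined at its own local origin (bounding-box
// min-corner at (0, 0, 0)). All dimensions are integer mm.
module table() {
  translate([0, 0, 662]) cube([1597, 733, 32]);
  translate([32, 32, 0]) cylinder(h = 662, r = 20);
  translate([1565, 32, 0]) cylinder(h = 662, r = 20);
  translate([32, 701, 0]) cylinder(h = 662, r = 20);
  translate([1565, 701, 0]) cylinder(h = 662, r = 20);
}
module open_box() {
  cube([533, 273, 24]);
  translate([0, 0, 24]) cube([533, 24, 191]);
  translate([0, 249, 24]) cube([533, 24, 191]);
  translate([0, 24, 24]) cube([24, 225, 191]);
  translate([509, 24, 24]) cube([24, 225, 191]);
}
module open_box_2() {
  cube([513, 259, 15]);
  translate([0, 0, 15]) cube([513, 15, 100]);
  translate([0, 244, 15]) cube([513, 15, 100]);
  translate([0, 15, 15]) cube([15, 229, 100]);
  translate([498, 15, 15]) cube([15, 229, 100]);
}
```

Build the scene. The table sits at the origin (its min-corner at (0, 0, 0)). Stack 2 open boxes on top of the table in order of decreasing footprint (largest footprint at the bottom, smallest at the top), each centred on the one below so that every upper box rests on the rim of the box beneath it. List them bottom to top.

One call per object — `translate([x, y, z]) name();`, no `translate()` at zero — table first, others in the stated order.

table();
translate([532, 230, 694]) open_box();
translate([542, 237, 909]) open_box_2();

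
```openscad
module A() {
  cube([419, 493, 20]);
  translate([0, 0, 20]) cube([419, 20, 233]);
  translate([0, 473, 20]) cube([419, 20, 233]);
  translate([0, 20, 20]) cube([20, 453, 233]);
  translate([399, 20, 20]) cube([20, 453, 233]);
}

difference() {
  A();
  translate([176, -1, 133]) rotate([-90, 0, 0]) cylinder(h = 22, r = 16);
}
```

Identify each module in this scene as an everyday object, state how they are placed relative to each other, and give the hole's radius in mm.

A is an open box. The open box has a circular hole through its front wall. The hole's radius is 16 mm.

The subtracted cylinder has r = 16 mm.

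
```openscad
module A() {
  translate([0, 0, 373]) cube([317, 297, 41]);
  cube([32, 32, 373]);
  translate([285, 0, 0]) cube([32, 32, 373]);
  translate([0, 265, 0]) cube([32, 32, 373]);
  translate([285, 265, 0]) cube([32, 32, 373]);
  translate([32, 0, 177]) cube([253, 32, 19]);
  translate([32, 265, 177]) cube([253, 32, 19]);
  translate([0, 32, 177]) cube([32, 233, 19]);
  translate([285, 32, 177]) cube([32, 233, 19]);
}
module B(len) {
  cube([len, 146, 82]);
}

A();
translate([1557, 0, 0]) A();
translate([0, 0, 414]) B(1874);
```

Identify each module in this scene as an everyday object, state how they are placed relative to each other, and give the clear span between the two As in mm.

A is a stool. B is a beam. A beam spans the tops of two stools. The clear span between the two stools is 1240 mm.

Second stool starts at x = 1557; first ends at x = 317; clear span = 1557 − 317 = 1240 mm.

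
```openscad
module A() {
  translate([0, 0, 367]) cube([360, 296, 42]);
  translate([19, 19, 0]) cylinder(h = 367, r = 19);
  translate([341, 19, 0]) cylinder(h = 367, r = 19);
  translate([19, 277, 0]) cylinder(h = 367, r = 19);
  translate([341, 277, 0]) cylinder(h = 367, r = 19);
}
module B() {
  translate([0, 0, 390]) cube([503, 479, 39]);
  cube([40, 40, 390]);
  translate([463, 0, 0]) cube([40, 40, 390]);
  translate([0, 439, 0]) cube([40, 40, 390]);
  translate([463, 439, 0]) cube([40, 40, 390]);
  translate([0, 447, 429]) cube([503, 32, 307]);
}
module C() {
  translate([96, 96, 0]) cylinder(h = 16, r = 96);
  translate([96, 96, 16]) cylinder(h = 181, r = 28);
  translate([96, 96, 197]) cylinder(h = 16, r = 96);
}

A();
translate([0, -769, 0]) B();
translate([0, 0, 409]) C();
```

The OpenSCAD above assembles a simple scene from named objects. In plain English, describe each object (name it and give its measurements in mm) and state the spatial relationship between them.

A is a four-legged stool. The seat is 360×296 mm, 42 mm thick, top at z = 409 mm. It stands on four round legs, each 38 mm in diameter, from z = 0 to the seat underside, each leg's axis is inset half a diameter from the nearest pair of seat edges (so the leg's bounding box is flush with the corner).

B is a chair. The seat is a 503×479×39 mm slab with its top at z = 429 mm, on four 40×40 mm corner legs (flush with the seat edges, standing on z = 0). A flat backrest 32 mm thick, 307 mm tall, spans the full seat width and rises from the seat top along its +y edge, rear face flush with the rear of the seat.

C is a spool: two coaxial disc flanges of radius 96 mm and thickness 16 mm, joined by a core cylinder of radius 28 mm and height 181 mm. The lower flange rests on z = 0 and the three cylinders share a vertical axis.

The chair is on the floor beside the stool on its −y side. The spool is on top of the stool.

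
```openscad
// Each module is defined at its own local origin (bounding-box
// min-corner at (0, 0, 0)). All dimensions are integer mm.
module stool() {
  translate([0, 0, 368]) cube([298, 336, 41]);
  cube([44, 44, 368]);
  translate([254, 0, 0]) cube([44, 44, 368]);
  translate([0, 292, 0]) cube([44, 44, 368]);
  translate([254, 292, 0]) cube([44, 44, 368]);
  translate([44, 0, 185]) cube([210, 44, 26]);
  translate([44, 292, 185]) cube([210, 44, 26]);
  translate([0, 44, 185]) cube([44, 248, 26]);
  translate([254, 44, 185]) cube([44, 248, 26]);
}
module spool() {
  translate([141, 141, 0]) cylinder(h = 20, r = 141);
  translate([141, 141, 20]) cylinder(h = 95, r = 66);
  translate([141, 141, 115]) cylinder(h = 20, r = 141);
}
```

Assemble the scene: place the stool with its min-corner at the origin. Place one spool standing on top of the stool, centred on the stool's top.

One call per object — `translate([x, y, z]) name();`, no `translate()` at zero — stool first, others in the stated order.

stool();
translate([8, 27, 409]) spool();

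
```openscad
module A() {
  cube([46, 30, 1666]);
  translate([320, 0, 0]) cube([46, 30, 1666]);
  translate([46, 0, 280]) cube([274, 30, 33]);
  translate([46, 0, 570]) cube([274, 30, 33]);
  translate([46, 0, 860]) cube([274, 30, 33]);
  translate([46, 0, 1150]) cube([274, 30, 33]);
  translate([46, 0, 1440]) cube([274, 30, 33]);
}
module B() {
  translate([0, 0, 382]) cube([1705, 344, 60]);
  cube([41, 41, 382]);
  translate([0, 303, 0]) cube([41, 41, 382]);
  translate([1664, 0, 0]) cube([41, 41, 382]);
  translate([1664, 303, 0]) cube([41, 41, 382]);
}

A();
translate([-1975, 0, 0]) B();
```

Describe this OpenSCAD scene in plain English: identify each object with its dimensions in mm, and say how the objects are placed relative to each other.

A is a straight ladder. Two 46×30 mm vertical rails, 1666 mm tall, stand 366 mm apart (outside-to-outside) with their front faces coplanar on the −y side. 5 rungs, each 30 mm deep and 33 mm tall, span between the inner faces of the rails, front faces flush with the rails. The lowest rung's underside is at z = 280 mm and rungs are spaced 290 mm apart (underside to underside).

B is a long wooden bench with a 1705 mm (x) × 344 mm (y) seat, 60 mm thick, its top surface 442 mm above the floor. Four 41 mm square legs at the seat corners, flush with the edges, run from z = 0 to the seat underside.

The bench is on the floor beside the ladder on its −x side.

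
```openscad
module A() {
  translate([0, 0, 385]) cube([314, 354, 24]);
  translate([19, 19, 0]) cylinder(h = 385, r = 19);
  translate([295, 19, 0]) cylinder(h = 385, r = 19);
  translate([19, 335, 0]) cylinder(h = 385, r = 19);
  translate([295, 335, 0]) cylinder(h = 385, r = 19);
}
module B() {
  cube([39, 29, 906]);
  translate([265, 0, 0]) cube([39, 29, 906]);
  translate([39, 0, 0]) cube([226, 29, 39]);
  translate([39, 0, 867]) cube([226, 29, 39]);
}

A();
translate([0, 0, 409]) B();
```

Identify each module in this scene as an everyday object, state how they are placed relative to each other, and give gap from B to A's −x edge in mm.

The picture frame's min-x is at 0; the stool's min-x is 0; gap = 0 mm.

A is a stool. B is a picture frame. The picture frame is on top of the stool. The gap from the picture frame to the stool's −x edge is 0 mm.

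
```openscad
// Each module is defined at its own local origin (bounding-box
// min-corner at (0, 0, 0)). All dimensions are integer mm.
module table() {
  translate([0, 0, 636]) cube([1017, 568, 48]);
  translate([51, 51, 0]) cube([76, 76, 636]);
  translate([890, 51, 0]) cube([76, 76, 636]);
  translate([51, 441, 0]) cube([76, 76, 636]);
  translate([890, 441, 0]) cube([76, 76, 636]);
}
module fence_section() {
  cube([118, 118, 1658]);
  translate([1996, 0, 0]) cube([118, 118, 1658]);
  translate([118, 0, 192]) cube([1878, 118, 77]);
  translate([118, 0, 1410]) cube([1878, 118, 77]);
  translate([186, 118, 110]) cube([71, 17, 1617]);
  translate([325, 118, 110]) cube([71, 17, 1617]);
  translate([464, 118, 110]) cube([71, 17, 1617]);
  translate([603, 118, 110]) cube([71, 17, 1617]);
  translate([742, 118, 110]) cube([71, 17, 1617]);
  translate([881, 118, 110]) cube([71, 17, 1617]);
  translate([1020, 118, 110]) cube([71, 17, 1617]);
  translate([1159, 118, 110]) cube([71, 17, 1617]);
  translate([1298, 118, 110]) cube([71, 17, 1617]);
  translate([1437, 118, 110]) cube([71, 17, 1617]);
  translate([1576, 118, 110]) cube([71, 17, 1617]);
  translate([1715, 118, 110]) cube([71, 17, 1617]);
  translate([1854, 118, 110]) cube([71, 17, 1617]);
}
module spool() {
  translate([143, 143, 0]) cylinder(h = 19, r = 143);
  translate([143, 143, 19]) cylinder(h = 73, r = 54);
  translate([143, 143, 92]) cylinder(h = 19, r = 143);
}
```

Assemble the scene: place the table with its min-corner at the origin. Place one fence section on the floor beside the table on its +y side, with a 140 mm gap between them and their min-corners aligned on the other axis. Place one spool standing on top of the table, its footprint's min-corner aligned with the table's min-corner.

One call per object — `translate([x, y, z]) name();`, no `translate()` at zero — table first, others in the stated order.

table();
translate([0, 708, 0]) fence_section();
translate([0, 0, 684]) spool();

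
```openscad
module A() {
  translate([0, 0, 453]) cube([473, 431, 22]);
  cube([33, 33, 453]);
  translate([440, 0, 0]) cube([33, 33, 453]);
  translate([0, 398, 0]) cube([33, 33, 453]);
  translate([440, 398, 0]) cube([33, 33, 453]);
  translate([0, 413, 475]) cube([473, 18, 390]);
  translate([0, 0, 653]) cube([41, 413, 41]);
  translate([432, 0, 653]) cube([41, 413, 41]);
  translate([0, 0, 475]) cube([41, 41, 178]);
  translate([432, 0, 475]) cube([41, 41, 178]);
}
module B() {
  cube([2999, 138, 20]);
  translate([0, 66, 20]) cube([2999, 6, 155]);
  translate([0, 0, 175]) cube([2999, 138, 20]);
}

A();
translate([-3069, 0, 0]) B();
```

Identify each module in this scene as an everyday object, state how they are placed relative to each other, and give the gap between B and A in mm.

The I-beam's nearest face is 70 mm from the chair's −x face.

A is a chair. B is an I-beam. The I-beam is on the floor beside the chair on its −x side. The gap between the I-beam and the chair is 70 mm.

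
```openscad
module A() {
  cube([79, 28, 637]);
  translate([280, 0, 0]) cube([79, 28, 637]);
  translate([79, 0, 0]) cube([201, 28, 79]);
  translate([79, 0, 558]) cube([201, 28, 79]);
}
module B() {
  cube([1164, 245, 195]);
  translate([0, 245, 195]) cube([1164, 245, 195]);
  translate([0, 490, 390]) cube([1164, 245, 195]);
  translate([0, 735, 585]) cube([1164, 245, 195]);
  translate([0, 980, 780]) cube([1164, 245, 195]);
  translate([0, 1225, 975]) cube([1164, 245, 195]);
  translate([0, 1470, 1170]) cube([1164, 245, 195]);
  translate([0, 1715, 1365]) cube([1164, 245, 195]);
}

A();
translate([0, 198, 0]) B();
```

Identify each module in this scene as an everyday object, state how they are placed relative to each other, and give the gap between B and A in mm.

The staircase's nearest face is 170 mm from the picture frame's +y face.

A is a picture frame. B is a staircase. The staircase is on the floor beside the picture frame on its +y side. The gap between the staircase and the picture frame is 170 mm.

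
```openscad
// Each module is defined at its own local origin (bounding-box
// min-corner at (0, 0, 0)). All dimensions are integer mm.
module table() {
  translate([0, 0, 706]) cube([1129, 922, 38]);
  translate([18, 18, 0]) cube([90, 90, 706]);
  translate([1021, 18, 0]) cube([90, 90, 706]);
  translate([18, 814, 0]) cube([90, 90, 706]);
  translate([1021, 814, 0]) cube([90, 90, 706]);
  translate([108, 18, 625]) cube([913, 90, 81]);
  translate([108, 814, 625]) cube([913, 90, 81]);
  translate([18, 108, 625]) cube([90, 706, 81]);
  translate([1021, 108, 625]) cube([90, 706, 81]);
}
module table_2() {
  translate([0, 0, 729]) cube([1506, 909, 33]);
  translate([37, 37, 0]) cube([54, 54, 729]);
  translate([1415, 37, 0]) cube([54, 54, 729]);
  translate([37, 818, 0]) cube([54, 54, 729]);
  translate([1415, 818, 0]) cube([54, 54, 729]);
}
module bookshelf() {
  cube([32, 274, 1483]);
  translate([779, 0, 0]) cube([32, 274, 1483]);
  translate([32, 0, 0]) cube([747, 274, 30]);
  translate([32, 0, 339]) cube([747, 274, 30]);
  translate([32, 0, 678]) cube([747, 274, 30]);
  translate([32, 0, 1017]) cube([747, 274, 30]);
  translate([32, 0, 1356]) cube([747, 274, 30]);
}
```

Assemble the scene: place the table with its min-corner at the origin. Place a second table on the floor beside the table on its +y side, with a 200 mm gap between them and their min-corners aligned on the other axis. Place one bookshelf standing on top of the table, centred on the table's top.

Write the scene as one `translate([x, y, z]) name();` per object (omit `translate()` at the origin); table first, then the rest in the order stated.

table();
translate([0, 1122, 0]) table_2();
translate([159, 324, 744]) bookshelf();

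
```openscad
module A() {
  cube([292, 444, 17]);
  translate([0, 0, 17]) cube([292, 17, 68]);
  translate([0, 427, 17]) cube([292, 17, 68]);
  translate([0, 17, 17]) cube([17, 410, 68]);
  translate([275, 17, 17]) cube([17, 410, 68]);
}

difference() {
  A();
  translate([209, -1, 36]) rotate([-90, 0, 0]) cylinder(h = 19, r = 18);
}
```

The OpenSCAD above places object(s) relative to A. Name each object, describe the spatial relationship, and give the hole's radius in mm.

The subtracted cylinder has r = 18 mm.

A is an open box. The open box has a circular hole through its front wall. The hole's radius is 18 mm.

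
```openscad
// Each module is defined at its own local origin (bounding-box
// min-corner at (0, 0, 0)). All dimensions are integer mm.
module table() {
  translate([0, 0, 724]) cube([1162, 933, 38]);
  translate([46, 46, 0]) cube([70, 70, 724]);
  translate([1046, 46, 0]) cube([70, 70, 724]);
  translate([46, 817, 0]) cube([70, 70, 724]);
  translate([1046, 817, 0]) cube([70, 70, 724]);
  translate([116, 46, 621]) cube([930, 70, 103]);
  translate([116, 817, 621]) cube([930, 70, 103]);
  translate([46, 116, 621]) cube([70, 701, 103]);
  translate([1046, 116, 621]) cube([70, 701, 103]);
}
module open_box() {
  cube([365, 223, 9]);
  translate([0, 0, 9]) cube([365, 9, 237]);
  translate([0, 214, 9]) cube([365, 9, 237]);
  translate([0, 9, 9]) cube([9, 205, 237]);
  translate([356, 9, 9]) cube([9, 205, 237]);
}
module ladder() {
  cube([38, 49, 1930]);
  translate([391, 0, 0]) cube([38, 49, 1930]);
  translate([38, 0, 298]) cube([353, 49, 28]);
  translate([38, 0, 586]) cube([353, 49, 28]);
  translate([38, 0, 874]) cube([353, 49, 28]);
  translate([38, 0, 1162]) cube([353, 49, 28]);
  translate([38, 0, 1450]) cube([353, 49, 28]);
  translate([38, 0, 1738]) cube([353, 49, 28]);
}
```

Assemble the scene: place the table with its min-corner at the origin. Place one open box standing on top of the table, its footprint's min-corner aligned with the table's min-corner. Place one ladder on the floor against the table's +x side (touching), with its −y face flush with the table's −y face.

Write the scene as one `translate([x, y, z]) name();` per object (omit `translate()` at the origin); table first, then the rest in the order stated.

table();
translate([0, 0, 762]) open_box();
translate([1162, 0, 0]) ladder();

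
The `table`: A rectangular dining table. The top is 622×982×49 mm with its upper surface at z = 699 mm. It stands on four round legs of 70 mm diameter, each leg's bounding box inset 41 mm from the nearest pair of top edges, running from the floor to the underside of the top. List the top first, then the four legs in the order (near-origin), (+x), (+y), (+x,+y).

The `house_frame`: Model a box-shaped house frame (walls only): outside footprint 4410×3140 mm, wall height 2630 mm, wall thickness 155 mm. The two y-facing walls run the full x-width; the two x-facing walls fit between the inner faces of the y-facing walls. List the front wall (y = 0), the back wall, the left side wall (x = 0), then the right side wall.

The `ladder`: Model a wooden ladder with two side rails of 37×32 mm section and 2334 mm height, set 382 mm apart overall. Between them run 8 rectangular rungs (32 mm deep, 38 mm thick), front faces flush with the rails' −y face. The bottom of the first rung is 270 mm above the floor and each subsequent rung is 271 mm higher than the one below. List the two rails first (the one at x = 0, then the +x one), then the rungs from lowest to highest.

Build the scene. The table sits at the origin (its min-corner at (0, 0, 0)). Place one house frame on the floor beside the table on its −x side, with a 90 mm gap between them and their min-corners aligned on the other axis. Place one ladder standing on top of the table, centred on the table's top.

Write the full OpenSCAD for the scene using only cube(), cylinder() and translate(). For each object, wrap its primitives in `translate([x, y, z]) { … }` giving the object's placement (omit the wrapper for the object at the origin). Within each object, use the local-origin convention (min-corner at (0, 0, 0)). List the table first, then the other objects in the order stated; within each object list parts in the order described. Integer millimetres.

translate([0, 0, 650]) cube([622, 982, 49]);
translate([76, 76, 0]) cylinder(h = 650, r = 35);
translate([546, 76, 0]) cylinder(h = 650, r = 35);
translate([76, 906, 0]) cylinder(h = 650, r = 35);
translate([546, 906, 0]) cylinder(h = 650, r = 35);
translate([-4500, 0, 0]) {
  cube([4410, 155, 2630]);
  translate([0, 2985, 0]) cube([4410, 155, 2630]);
  translate([0, 155, 0]) cube([155, 2830, 2630]);
  translate([4255, 155, 0]) cube([155, 2830, 2630]);
}
translate([120, 475, 699]) {
  cube([37, 32, 2334]);
  translate([345, 0, 0]) cube([37, 32, 2334]);
  translate([37, 0, 270]) cube([308, 32, 38]);
  translate([37, 0, 541]) cube([308, 32, 38]);
  translate([37, 0, 812]) cube([308, 32, 38]);
  translate([37, 0, 1083]) cube([308, 32, 38]);
  translate([37, 0, 1354]) cube([308, 32, 38]);
  translate([37, 0, 1625]) cube([308, 32, 38]);
  translate([37, 0, 1896]) cube([308, 32, 38]);
  translate([37, 0, 2167]) cube([308, 32, 38]);
}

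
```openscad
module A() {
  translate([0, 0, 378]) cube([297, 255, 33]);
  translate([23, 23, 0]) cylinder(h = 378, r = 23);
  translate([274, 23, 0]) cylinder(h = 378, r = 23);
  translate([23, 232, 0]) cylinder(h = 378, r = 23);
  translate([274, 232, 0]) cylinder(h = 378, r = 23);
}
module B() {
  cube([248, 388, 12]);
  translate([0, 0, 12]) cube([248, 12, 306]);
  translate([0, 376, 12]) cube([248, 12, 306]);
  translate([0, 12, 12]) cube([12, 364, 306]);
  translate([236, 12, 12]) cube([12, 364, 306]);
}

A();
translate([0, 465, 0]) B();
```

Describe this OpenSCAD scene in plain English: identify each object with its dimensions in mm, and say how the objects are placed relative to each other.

A is a four-legged stool. The seat is a 297×255×33 mm slab whose top surface is at z = 411 mm; four round legs, each 46 mm in diameter, run from the floor (z = 0) to the underside of the seat, each leg's axis is inset half a diameter from the nearest pair of seat edges (so the leg's bounding box is flush with the corner).

B is an open-topped rectangular box: outside dimensions 248×388×318 mm, with a uniform wall and base thickness of 12 mm. The base is a full 248×388 slab on the floor; four walls sit on top of the base. The front and back walls (the −y and +y sides) span the full width; the two side walls fit between them.

The open box is on the floor beside the stool on its +y side.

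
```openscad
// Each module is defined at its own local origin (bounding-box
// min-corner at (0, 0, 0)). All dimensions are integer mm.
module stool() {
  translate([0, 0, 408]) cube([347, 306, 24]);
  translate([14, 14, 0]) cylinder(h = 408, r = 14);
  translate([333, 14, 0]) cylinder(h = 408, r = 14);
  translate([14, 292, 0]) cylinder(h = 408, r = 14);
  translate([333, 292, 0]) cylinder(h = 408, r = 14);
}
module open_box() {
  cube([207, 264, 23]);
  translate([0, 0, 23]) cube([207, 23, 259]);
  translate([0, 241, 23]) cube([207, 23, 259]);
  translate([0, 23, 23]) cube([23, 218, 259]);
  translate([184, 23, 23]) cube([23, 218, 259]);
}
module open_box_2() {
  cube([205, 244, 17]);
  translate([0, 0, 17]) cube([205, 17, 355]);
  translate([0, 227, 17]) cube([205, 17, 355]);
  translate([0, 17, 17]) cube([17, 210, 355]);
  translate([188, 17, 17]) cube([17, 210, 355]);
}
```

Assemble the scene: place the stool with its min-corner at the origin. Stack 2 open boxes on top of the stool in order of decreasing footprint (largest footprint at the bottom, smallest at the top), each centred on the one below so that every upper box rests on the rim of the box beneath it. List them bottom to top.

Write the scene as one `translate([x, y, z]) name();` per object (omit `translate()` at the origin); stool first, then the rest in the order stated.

stool();
translate([70, 21, 432]) open_box();
translate([71, 31, 714]) open_box_2();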